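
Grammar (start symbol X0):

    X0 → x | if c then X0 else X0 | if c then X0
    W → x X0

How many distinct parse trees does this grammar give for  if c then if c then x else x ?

Parse trees for if c then if c then x else x:
  [X0 if c then [X0 if c then [X0 x]] else [X0 x]]
  [X0 if c then [X0 if c then [X0 x] else [X0 x]]]

2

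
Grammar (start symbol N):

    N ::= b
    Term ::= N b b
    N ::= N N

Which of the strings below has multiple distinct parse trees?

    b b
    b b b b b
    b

b b: 1 tree
b b b b b: 14 trees
b: 1 tree

b b b b b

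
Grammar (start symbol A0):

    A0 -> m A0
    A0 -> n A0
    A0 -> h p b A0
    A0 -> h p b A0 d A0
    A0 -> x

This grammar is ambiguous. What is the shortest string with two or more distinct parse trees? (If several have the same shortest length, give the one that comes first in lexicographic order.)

length 1: no string has ≥2 trees
length 2: no string has ≥2 trees
length 3: no string has ≥2 trees
length 4: no string has ≥2 trees
length 5: no string has ≥2 trees
length 6: no string has ≥2 trees
length 7: no string has ≥2 trees
length 8: no string has ≥2 trees
length 9: h p b h p b x d x has 2 parse trees

Two derivations of h p b h p b x d x:
  A0 ⇒ h p b A0 ⇒ h p b h p b A0 d A0 ⇒ h p b h p b x d A0 ⇒ h p b h p b x d x
  A0 ⇒ h p b A0 d A0 ⇒ h p b h p b A0 d A0 ⇒ h p b h p b x d A0 ⇒ h p b h p b x d x

h p b h p b x d x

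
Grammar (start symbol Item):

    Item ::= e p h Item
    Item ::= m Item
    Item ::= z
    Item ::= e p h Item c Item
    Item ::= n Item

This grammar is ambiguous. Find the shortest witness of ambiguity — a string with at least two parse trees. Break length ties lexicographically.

length 1: no string has ≥2 trees
length 2: no string has ≥2 trees
length 3: no string has ≥2 trees
length 4: no string has ≥2 trees
length 5: no string has ≥2 trees
length 6: no string has ≥2 trees
length 7: no string has ≥2 trees
length 8: no string has ≥2 trees
length 9: e p h e p h z c z has 2 parse trees

Two derivations of e p h e p h z c z:
  Item ⇒ e p h Item ⇒ e p h e p h Item c Item ⇒ e p h e p h z c Item ⇒ e p h e p h z c z
  Item ⇒ e p h Item c Item ⇒ e p h e p h Item c Item ⇒ e p h e p h z c Item ⇒ e p h e p h z c z

e p h e p h z c z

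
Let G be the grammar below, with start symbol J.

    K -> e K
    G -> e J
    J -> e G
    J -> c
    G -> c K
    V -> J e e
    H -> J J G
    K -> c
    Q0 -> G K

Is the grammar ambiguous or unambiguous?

Unambiguous

(H, Q0, V are unreachable from J, so their rules don't affect L(J).) Restricted to the reachable nonterminals, every rule has the form A → t or A → t B, and no two rules for the same A share a first terminal. The grammar encodes a DFA — one run per string.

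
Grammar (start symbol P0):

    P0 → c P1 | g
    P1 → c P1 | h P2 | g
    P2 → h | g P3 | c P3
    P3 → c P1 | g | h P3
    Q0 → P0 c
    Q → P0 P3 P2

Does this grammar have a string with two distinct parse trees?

Unambiguous

Only P0, P1, P2, P3 are reachable from P0; ignoring the rest: Restricted to the reachable nonterminals, every rule has the form A → t or A → t B, and no two rules for the same A share a first terminal. The grammar encodes a DFA — one run per string.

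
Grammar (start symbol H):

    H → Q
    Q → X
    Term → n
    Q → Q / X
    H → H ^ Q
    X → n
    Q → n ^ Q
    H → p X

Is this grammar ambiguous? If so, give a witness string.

Ambiguous

Witness: n ^ n

Derivation 1: H ⇒ Q ⇒ n ^ Q ⇒ n ^ X ⇒ n ^ n
Derivation 2: H ⇒ H ^ Q ⇒ Q ^ Q ⇒ X ^ Q ⇒ n ^ Q ⇒ n ^ X ⇒ n ^ n

Two distinct leftmost derivations for the same string.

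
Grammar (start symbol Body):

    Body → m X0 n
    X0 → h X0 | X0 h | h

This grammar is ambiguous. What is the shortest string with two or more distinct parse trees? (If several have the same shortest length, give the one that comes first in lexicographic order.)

length 3: no string has ≥2 trees
length 4: m h h n has 2 parse trees

Two derivations of m h h n:
  Body ⇒ m X0 n ⇒ m h X0 n ⇒ m h h n
  Body ⇒ m X0 n ⇒ m X0 h n ⇒ m h h n

m h h n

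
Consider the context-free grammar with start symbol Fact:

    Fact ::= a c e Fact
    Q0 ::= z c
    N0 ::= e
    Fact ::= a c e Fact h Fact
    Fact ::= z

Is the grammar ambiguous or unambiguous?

Ambiguous

Witness: a c e a c e z h z

Derivation 1: Fact ⇒ a c e Fact ⇒ a c e a c e Fact h Fact ⇒ a c e a c e z h Fact ⇒ a c e a c e z h z
Derivation 2: Fact ⇒ a c e Fact h Fact ⇒ a c e a c e Fact h Fact ⇒ a c e a c e z h Fact ⇒ a c e a c e z h z

Two distinct leftmost derivations for the same string.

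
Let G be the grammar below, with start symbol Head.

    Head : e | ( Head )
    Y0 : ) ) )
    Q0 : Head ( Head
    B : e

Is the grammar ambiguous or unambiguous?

Unambiguous

(Y0, Q0, B are unreachable from Head, so their rules don't affect L(Head).) Each string is a nest of matched brackets around a single atom. An opening bracket forces the recursive rule; an atom forces the base rule.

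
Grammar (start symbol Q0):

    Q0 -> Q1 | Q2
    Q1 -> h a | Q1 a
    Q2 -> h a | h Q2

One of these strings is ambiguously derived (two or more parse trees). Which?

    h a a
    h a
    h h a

h a a: 1 tree
h a: 2 trees
h h a: 1 tree

h a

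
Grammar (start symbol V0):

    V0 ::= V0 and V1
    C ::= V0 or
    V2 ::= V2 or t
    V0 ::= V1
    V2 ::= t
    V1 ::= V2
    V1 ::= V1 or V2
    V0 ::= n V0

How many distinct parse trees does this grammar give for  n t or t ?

Parse trees for n t or t:
  [V0 n [V0 [V1 [V2 [V2 t] or t]]]]
  [V0 n [V0 [V1 [V1 [V2 t]] or [V2 t]]]]

2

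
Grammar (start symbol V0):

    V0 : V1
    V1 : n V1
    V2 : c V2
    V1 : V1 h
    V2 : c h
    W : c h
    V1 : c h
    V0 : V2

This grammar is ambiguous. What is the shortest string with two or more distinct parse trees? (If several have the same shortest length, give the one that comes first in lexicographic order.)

length 2: c h has 2 parse trees

Two derivations of c h:
  V0 ⇒ V1 ⇒ c h
  V0 ⇒ V2 ⇒ c h

c h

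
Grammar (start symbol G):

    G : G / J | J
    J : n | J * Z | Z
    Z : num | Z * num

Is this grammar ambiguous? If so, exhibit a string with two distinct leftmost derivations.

Witness: num * num

Derivation 1: G ⇒ J ⇒ J * Z ⇒ Z * Z ⇒ num * Z ⇒ num * num
Derivation 2: G ⇒ J ⇒ Z ⇒ Z * num ⇒ num * num

Two distinct leftmost derivations for the same string.

Ambiguous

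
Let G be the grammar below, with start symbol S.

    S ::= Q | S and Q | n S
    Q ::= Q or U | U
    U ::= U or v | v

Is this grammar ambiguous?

Ambiguous

Witness: v or v

Derivation 1: S ⇒ Q ⇒ Q or U ⇒ U or U ⇒ v or U ⇒ v or v
Derivation 2: S ⇒ Q ⇒ U ⇒ U or v ⇒ v or v

Two distinct leftmost derivations for the same string.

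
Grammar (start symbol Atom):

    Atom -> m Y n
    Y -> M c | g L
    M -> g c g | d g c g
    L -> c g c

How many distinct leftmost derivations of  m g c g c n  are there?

Parse trees for m g c g c n:
  [Atom m [Y [M g c g] c] n]
  [Atom m [Y g [L c g c]] n]

2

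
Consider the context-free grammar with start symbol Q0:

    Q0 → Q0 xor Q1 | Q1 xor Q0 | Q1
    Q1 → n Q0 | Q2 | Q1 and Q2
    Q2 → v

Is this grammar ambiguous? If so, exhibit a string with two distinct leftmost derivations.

Witness: v xor v

Derivation 1: Q0 ⇒ Q0 xor Q1 ⇒ Q1 xor Q1 ⇒ Q2 xor Q1 ⇒ v xor Q1 ⇒ v xor Q2 ⇒ v xor v
Derivation 2: Q0 ⇒ Q1 xor Q0 ⇒ Q2 xor Q0 ⇒ v xor Q0 ⇒ v xor Q1 ⇒ v xor Q2 ⇒ v xor v

Two distinct leftmost derivations for the same string.

Ambiguous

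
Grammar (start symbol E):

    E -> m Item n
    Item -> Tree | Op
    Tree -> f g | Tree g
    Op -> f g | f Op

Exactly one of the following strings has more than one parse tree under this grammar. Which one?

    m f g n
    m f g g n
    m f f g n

m f g n

m f g n: 2 trees
m f g g n: 1 tree
m f f g n: 1 tree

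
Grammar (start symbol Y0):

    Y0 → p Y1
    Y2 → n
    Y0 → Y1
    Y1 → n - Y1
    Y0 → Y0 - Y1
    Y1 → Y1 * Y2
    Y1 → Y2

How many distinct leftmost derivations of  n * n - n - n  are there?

2

Parse trees for n * n - n - n:
  [Y0 [Y0 [Y1 [Y1 [Y2 n]] * [Y2 n]]] - [Y1 n - [Y1 [Y2 n]]]]
  [Y0 [Y0 [Y0 [Y1 [Y1 [Y2 n]] * [Y2 n]]] - [Y1 [Y2 n]]] - [Y1 [Y2 n]]]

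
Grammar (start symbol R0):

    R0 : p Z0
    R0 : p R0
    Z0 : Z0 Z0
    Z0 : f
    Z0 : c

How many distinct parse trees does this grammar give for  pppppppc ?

Parse trees for pppppppc:
  [R0 p [R0 p [R0 p [R0 p [R0 p [R0 p [R0 p [Z0 c]]]]]]]]

1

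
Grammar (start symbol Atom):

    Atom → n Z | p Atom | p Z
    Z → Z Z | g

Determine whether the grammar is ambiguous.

Ambiguous

Witness: n g g g

Derivation 1: Atom ⇒ n Z ⇒ n Z Z ⇒ n Z Z Z ⇒ n g Z Z ⇒ n g g Z ⇒ n g g g
Derivation 2: Atom ⇒ n Z ⇒ n Z Z ⇒ n g Z ⇒ n g Z Z ⇒ n g g Z ⇒ n g g g

Two distinct leftmost derivations for the same string.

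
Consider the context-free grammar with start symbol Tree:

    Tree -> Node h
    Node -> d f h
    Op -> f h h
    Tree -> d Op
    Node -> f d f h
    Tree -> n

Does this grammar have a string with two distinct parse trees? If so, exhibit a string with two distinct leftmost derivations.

Witness: d f h h

Derivation 1: Tree ⇒ Node h ⇒ d f h h
Derivation 2: Tree ⇒ d Op ⇒ d f h h

Two distinct leftmost derivations for the same string.

Ambiguous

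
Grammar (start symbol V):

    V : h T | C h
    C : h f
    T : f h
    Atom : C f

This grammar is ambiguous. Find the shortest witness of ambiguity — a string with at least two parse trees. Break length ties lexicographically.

length 3: h f h has 2 parse trees

Two derivations of h f h:
  V ⇒ h T ⇒ h f h
  V ⇒ C h ⇒ h f h

h f h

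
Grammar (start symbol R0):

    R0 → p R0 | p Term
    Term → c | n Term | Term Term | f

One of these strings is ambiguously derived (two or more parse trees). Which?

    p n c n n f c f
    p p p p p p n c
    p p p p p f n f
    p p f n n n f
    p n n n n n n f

p n c n n f c f

p n c n n f c f: 34 trees
p p p p p p n c: 1 tree
p p p p p f n f: 1 tree
p p f n n n f: 1 tree
p n n n n n n f: 1 tree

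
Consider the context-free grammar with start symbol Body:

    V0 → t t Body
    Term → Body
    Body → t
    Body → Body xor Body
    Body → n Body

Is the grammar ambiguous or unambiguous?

Ambiguous

Witness: n t xor t

Derivation 1: Body ⇒ Body xor Body ⇒ n Body xor Body ⇒ n t xor Body ⇒ n t xor t
Derivation 2: Body ⇒ n Body ⇒ n Body xor Body ⇒ n t xor Body ⇒ n t xor t

Two distinct leftmost derivations for the same string.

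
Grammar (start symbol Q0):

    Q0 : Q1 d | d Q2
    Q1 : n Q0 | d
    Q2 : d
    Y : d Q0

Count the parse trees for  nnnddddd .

Parse trees for nnnddddd:
  [Q0 [Q1 n [Q0 [Q1 n [Q0 [Q1 n [Q0 [Q1 d] d]] d]] d]] d]
  [Q0 [Q1 n [Q0 [Q1 n [Q0 [Q1 n [Q0 d [Q2 d]]] d]] d]] d]

2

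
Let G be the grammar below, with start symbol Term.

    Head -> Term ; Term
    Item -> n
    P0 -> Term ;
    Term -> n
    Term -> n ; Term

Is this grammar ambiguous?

(P0, Item, Head are unreachable from Term, so their rules don't affect L(Term).) Right-recursive list with a separator: after each atom, whether the separator follows determines the rule. One parse per string.

Unambiguous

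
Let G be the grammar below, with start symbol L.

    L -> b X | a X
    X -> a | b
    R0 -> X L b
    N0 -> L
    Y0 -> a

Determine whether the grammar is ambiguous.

Unambiguous

Only L, X are reachable from L; ignoring the rest: Each reachable nonterminal has at most one production per leading terminal, and all productions are right-linear; the derivation is determined token-by-token.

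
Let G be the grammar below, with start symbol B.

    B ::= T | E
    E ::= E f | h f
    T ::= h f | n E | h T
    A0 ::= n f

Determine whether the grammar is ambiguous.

Ambiguous

Witness: h f

Derivation 1: B ⇒ T ⇒ h f
Derivation 2: B ⇒ E ⇒ h f

Two distinct leftmost derivations for the same string.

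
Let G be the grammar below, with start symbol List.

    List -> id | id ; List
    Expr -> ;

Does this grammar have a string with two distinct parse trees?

Only List is reachable from List; ignoring the rest: The reachable grammar is A → atom sep A | atom. Each atom is followed by either the separator (recurse) or end-of-string (stop) — no choice point.

Unambiguous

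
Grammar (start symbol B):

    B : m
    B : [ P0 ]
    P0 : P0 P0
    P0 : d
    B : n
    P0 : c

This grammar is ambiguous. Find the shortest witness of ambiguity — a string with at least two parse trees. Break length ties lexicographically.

length 1: no string has ≥2 trees
length 3: no string has ≥2 trees
length 4: no string has ≥2 trees
length 5: [ c c c ] has 2 parse trees

Two derivations of [ c c c ]:
  B ⇒ [ P0 ] ⇒ [ P0 P0 ] ⇒ [ P0 P0 P0 ] ⇒ [ c P0 P0 ] ⇒ [ c c P0 ] ⇒ [ c c c ]
  B ⇒ [ P0 ] ⇒ [ P0 P0 ] ⇒ [ c P0 ] ⇒ [ c P0 P0 ] ⇒ [ c c P0 ] ⇒ [ c c c ]

[ c c c ]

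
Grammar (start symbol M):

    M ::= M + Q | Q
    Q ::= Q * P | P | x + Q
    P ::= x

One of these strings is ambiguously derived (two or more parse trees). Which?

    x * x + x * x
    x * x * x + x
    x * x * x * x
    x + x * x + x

x * x + x * x: 1 tree
x * x * x + x: 1 tree
x * x * x * x: 1 tree
x + x * x + x: 3 trees

x + x * x + x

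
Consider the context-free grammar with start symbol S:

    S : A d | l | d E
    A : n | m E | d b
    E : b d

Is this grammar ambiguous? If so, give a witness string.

Witness: d b d

Derivation 1: S ⇒ A d ⇒ d b d
Derivation 2: S ⇒ d E ⇒ d b d

Two distinct leftmost derivations for the same string.

Ambiguous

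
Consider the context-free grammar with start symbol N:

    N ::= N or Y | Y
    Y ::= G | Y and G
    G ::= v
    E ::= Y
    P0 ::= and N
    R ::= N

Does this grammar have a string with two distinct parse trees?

(E, P0, R are unreachable from N, so their rules don't affect L(N).) This is a standard precedence ladder (N over Y over G), with each level left-recursive on its own operator ('or' at N, 'and' at Y). That structure is LR(1), hence unambiguous.

Unambiguous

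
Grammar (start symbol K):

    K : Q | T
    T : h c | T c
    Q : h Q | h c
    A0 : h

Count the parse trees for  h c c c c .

Parse trees for h c c c c:
  [K [T [T [T [T h c] c] c] c]]

1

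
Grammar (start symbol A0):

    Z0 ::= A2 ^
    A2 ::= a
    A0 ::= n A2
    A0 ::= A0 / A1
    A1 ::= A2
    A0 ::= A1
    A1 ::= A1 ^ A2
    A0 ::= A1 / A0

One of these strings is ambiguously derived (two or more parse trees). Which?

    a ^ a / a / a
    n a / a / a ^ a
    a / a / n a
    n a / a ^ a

a ^ a / a / a

a ^ a / a / a: 4 trees
n a / a / a ^ a: 1 tree
a / a / n a: 1 tree
n a / a ^ a: 1 tree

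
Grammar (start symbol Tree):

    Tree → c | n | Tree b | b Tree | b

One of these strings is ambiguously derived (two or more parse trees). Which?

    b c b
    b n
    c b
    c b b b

b c b

b c b: 2 trees
b n: 1 tree
c b: 1 tree
c b b b: 1 tree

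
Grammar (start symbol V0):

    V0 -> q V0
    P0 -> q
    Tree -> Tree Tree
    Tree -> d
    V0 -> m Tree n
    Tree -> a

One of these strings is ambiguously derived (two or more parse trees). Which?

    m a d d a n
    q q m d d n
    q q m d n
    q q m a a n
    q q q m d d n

m a d d a n

m a d d a n: 5 trees
q q m d d n: 1 tree
q q m d n: 1 tree
q q m a a n: 1 tree
q q q m d d n: 1 tree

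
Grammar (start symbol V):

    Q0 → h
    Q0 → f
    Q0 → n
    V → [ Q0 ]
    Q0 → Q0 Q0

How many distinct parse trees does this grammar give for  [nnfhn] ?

14

Parse trees for [nnfhn] (showing first 6 of 14):
  [V [ [Q0 [Q0 n] [Q0 [Q0 n] [Q0 [Q0 f] [Q0 [Q0 h] [Q0 n]]]]] ]]
  [V [ [Q0 [Q0 n] [Q0 [Q0 n] [Q0 [Q0 [Q0 f] [Q0 h]] [Q0 n]]]] ]]
  [V [ [Q0 [Q0 n] [Q0 [Q0 [Q0 n] [Q0 f]] [Q0 [Q0 h] [Q0 n]]]] ]]
  [V [ [Q0 [Q0 n] [Q0 [Q0 [Q0 n] [Q0 [Q0 f] [Q0 h]]] [Q0 n]]] ]]
  [V [ [Q0 [Q0 n] [Q0 [Q0 [Q0 [Q0 n] [Q0 f]] [Q0 h]] [Q0 n]]] ]]
  [V [ [Q0 [Q0 [Q0 n] [Q0 n]] [Q0 [Q0 f] [Q0 [Q0 h] [Q0 n]]]] ]]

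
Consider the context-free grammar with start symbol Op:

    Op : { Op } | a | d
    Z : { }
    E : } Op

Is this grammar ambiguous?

Only Op is reachable from Op; ignoring the rest: L(Op) is { openⁿ atom closeⁿ : n ≥ 0 }. The bracket depth fixes n, and the derivation is forced at every step.

Unambiguous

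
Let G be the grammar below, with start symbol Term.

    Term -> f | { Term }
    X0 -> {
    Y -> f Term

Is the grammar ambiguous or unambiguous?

Only Term is reachable from Term; ignoring the rest: Each string is a nest of matched brackets around a single atom. An opening bracket forces the recursive rule; an atom forces the base rule.

Unambiguous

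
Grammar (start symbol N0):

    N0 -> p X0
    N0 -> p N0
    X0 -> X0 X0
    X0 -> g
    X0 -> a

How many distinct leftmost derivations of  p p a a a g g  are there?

Parse trees for p p a a a g g (showing first 6 of 14):
  [N0 p [N0 p [X0 [X0 a] [X0 [X0 a] [X0 [X0 a] [X0 [X0 g] [X0 g]]]]]]]
  [N0 p [N0 p [X0 [X0 a] [X0 [X0 a] [X0 [X0 [X0 a] [X0 g]] [X0 g]]]]]]
  [N0 p [N0 p [X0 [X0 a] [X0 [X0 [X0 a] [X0 a]] [X0 [X0 g] [X0 g]]]]]]
  [N0 p [N0 p [X0 [X0 a] [X0 [X0 [X0 a] [X0 [X0 a] [X0 g]]] [X0 g]]]]]
  [N0 p [N0 p [X0 [X0 a] [X0 [X0 [X0 [X0 a] [X0 a]] [X0 g]] [X0 g]]]]]
  [N0 p [N0 p [X0 [X0 [X0 a] [X0 a]] [X0 [X0 a] [X0 [X0 g] [X0 g]]]]]]

14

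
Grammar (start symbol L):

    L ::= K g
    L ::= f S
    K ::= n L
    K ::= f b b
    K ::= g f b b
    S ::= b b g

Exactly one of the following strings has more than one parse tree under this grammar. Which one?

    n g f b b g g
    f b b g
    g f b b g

n g f b b g g: 1 tree
f b b g: 2 trees
g f b b g: 1 tree

f b b g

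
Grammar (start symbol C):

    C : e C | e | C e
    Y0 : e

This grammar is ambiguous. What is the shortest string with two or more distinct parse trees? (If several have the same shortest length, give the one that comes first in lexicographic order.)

length 1: no string has ≥2 trees
length 2: e e has 2 parse trees

Two derivations of e e:
  C ⇒ e C ⇒ e e
  C ⇒ C e ⇒ e e

e e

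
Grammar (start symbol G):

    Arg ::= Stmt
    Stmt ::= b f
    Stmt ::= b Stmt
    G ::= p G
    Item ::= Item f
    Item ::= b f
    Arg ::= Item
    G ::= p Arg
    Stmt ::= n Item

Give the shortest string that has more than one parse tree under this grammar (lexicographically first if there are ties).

p b f

length 3: p b f has 2 parse trees

Two derivations of p b f:
  G ⇒ p Arg ⇒ p Stmt ⇒ p b f
  G ⇒ p Arg ⇒ p Item ⇒ p b f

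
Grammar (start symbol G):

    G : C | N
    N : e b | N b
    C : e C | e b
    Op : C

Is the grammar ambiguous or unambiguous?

Ambiguous

Witness: e b

Derivation 1: G ⇒ C ⇒ e b
Derivation 2: G ⇒ N ⇒ e b

Two distinct leftmost derivations for the same string.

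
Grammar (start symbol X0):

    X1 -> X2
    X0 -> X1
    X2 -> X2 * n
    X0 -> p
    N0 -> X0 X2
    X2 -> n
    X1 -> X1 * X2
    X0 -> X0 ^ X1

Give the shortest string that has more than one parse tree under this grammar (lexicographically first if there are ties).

n * n

length 1: no string has ≥2 trees
length 3: n * n has 2 parse trees

Two derivations of n * n:
  X0 ⇒ X1 ⇒ X2 ⇒ X2 * n ⇒ n * n
  X0 ⇒ X1 ⇒ X1 * X2 ⇒ X2 * X2 ⇒ n * X2 ⇒ n * n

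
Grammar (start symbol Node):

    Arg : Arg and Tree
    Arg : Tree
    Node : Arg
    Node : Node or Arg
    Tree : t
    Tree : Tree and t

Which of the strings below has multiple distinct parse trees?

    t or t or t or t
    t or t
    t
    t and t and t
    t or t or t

t or t or t or t: 1 tree
t or t: 1 tree
t: 1 tree
t and t and t: 4 trees
t or t or t: 1 tree

t and t and t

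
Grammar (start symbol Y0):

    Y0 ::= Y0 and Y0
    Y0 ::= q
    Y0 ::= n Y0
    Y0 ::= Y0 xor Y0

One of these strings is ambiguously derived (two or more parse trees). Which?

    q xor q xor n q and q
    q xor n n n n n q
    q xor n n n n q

q xor q xor n q and q: 7 trees
q xor n n n n n q: 1 tree
q xor n n n n q: 1 tree

q xor q xor n q and q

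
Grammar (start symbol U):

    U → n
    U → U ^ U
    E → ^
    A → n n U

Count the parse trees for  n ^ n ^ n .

2

Parse trees for n ^ n ^ n:
  [U [U n] ^ [U [U n] ^ [U n]]]
  [U [U [U n] ^ [U n]] ^ [U n]]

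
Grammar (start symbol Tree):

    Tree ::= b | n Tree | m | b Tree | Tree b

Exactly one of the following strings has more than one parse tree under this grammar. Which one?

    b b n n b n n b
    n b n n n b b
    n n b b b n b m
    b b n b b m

n b n n n b b

b b n n b n n b: 1 tree
n b n n n b b: 7 trees
n n b b b n b m: 1 tree
b b n b b m: 1 tree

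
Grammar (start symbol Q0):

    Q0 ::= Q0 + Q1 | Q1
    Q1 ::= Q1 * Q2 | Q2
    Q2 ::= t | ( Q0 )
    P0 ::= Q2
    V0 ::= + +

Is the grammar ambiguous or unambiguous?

Only Q0, Q1, Q2 are reachable from Q0; ignoring the rest: This is a standard precedence ladder (Q0 over Q1 over Q2), with each level left-recursive on its own operator ('+' at Q0, '*' at Q1). That structure is LR(1), hence unambiguous.

Unambiguous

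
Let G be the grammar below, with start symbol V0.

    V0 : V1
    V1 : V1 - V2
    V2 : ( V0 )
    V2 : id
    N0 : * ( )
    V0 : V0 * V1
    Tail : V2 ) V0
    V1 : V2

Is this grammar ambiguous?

Unambiguous

Only V0, V1, V2 are reachable from V0; ignoring the rest: V0 → V0 * V1 | V1  ;  V1 → V1 - V2 | V2  — a left-associative chain with V2 at the bottom. Each string factors uniquely by precedence.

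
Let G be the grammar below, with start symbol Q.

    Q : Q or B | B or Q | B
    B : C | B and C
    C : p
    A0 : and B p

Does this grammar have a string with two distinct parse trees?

Ambiguous

Witness: p or p

Derivation 1: Q ⇒ Q or B ⇒ B or B ⇒ C or B ⇒ p or B ⇒ p or C ⇒ p or p
Derivation 2: Q ⇒ B or Q ⇒ C or Q ⇒ p or Q ⇒ p or B ⇒ p or C ⇒ p or p

Two distinct leftmost derivations for the same string.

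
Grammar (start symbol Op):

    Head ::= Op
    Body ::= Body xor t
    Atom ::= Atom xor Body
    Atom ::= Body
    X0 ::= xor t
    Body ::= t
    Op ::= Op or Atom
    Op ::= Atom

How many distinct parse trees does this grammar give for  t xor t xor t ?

4

Parse trees for t xor t xor t:
  [Op [Atom [Atom [Body t]] xor [Body [Body t] xor t]]]
  [Op [Atom [Atom [Atom [Body t]] xor [Body t]] xor [Body t]]]
  [Op [Atom [Atom [Body [Body t] xor t]] xor [Body t]]]
  [Op [Atom [Body [Body [Body t] xor t] xor t]]]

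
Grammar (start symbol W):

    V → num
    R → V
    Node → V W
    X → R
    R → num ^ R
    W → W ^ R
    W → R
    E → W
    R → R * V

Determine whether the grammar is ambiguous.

Witness: num ^ num

Derivation 1: W ⇒ W ^ R ⇒ R ^ R ⇒ V ^ R ⇒ num ^ R ⇒ num ^ V ⇒ num ^ num
Derivation 2: W ⇒ R ⇒ num ^ R ⇒ num ^ V ⇒ num ^ num

Two distinct leftmost derivations for the same string.

Ambiguous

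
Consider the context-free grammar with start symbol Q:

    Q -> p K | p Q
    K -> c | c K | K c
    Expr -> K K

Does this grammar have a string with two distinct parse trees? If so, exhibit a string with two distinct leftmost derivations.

Ambiguous

Witness: p c c

Derivation 1: Q ⇒ p K ⇒ p c K ⇒ p c c
Derivation 2: Q ⇒ p K ⇒ p K c ⇒ p c c

Two distinct leftmost derivations for the same string.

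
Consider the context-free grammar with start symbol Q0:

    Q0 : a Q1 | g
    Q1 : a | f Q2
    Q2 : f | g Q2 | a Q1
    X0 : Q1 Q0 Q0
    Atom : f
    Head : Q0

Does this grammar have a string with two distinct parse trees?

Unambiguous

(X0, Atom, Head are unreachable from Q0, so their rules don't affect L(Q0).) Restricted to the reachable nonterminals, every rule has the form A → t or A → t B, and no two rules for the same A share a first terminal. The grammar encodes a DFA — one run per string.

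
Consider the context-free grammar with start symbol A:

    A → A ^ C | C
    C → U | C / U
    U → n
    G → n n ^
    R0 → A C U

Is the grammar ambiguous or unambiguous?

Unambiguous

Only A, C, U are reachable from A; ignoring the rest: A → A ^ C | C  ;  C → C / U | U  — a left-associative chain with U at the bottom. Each string factors uniquely by precedence.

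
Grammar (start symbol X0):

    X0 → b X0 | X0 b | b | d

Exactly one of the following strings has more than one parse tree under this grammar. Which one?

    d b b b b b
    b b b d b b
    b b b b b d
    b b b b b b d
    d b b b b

d b b b b b: 1 tree
b b b d b b: 10 trees
b b b b b d: 1 tree
b b b b b b d: 1 tree
d b b b b: 1 tree

b b b d b b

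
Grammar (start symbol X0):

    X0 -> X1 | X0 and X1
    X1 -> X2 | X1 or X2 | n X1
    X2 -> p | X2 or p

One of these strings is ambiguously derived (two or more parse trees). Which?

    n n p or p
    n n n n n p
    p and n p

n n p or p: 4 trees
n n n n n p: 1 tree
p and n p: 1 tree

n n p or p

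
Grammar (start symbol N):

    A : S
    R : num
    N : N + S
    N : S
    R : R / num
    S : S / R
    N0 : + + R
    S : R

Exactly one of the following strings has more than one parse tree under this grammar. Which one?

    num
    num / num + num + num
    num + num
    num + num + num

num / num + num + num

num: 1 tree
num / num + num + num: 2 trees
num + num: 1 tree
num + num + num: 1 tree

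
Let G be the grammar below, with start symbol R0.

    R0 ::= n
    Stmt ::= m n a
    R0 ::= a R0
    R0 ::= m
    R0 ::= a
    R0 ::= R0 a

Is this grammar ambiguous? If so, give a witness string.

Witness: a a

Derivation 1: R0 ⇒ a R0 ⇒ a a
Derivation 2: R0 ⇒ R0 a ⇒ a a

Two distinct leftmost derivations for the same string.

Ambiguous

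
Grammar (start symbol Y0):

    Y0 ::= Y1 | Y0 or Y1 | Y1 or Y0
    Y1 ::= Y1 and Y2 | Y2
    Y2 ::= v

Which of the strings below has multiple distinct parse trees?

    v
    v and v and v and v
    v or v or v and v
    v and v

v: 1 tree
v and v and v and v: 1 tree
v or v or v and v: 4 trees
v and v: 1 tree

v or v or v and v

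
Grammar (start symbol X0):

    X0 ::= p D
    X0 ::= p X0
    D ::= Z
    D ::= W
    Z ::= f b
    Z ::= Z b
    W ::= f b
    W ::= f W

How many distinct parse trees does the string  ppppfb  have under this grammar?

Parse trees for ppppfb:
  [X0 p [X0 p [X0 p [X0 p [D [Z f b]]]]]]
  [X0 p [X0 p [X0 p [X0 p [D [W f b]]]]]]

2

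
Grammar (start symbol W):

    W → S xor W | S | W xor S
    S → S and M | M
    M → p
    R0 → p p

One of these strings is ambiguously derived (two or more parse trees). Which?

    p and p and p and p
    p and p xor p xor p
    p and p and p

p and p xor p xor p

p and p and p and p: 1 tree
p and p xor p xor p: 4 trees
p and p and p: 1 tree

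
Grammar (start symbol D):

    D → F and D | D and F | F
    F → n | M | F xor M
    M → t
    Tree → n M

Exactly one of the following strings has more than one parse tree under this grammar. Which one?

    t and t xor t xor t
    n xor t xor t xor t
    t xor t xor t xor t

t and t xor t xor t

t and t xor t xor t: 2 trees
n xor t xor t xor t: 1 tree
t xor t xor t xor t: 1 tree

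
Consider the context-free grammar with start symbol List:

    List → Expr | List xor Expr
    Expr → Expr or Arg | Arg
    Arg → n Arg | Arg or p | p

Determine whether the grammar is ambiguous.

Witness: p or p

Derivation 1: List ⇒ Expr ⇒ Expr or Arg ⇒ Arg or Arg ⇒ p or Arg ⇒ p or p
Derivation 2: List ⇒ Expr ⇒ Arg ⇒ Arg or p ⇒ p or p

Two distinct leftmost derivations for the same string.

Ambiguous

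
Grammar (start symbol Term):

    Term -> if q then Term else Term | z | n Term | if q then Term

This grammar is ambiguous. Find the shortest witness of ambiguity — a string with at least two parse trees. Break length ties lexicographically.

if q then if q then z else z

length 1: no string has ≥2 trees
length 2: no string has ≥2 trees
length 3: no string has ≥2 trees
length 4: no string has ≥2 trees
length 5: no string has ≥2 trees
length 6: no string has ≥2 trees
length 7: no string has ≥2 trees
length 8: no string has ≥2 trees
length 9: if q then if q then z else z has 2 parse trees

Two derivations of if q then if q then z else z:
  Term ⇒ if q then Term else Term ⇒ if q then if q then Term else Term ⇒ if q then if q then z else Term ⇒ if q then if q then z else z
  Term ⇒ if q then Term ⇒ if q then if q then Term else Term ⇒ if q then if q then z else Term ⇒ if q then if q then z else z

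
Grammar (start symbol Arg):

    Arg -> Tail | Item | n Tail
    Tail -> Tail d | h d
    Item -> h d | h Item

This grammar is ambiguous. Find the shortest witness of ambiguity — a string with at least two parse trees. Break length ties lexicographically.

length 2: h d has 2 parse trees

Two derivations of h d:
  Arg ⇒ Tail ⇒ h d
  Arg ⇒ Item ⇒ h d

h d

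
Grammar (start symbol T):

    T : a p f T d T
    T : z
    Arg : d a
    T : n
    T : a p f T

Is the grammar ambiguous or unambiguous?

Witness: a p f a p f n d n

Derivation 1: T ⇒ a p f T d T ⇒ a p f a p f T d T ⇒ a p f a p f n d T ⇒ a p f a p f n d n
Derivation 2: T ⇒ a p f T ⇒ a p f a p f T d T ⇒ a p f a p f n d T ⇒ a p f a p f n d n

Two distinct leftmost derivations for the same string.

Ambiguous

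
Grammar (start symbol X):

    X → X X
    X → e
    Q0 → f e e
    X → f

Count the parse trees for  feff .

Parse trees for feff:
  [X [X f] [X [X e] [X [X f] [X f]]]]
  [X [X f] [X [X [X e] [X f]] [X f]]]
  [X [X [X f] [X e]] [X [X f] [X f]]]
  [X [X [X f] [X [X e] [X f]]] [X f]]
  [X [X [X [X f] [X e]] [X f]] [X f]]

5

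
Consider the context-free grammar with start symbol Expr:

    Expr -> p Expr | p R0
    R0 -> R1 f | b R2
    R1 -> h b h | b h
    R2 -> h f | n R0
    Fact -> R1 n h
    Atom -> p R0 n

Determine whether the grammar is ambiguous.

Ambiguous

Witness: p b h f

Derivation 1: Expr ⇒ p R0 ⇒ p R1 f ⇒ p b h f
Derivation 2: Expr ⇒ p R0 ⇒ p b R2 ⇒ p b h f

Two distinct leftmost derivations for the same string.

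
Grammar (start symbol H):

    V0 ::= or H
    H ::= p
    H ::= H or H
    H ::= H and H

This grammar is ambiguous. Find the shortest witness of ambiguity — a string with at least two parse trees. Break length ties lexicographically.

p and p and p

length 1: no string has ≥2 trees
length 3: no string has ≥2 trees
length 5: p and p and p has 2 parse trees

Two derivations of p and p and p:
  H ⇒ H and H ⇒ p and H ⇒ p and H and H ⇒ p and p and H ⇒ p and p and p
  H ⇒ H and H ⇒ H and H and H ⇒ p and H and H ⇒ p and p and H ⇒ p and p and p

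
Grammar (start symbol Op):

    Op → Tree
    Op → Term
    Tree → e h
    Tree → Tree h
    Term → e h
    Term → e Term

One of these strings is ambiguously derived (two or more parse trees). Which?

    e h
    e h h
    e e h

e h

e h: 2 trees
e h h: 1 tree
e e h: 1 tree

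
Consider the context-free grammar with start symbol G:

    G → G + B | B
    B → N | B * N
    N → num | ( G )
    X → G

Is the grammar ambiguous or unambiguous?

Unambiguous

Only G, B, N are reachable from G; ignoring the rest: G → G + B | B  ;  B → B * N | N  — a left-associative chain with N at the bottom. Each string factors uniquely by precedence.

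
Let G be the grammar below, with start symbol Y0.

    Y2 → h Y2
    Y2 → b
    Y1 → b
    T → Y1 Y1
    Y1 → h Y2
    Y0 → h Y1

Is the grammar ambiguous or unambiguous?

Only Y0, Y1, Y2 are reachable from Y0; ignoring the rest: The reachable rules are right-linear with at most one rule per (nonterminal, next-terminal) pair. Each input token forces the next rule, so parsing is deterministic.

Unambiguous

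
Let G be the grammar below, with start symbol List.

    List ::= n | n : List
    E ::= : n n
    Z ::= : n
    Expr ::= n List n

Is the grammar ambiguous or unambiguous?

(E, Z, Expr are unreachable from List, so their rules don't affect L(List).) Right-recursive list with a separator: after each atom, whether the separator follows determines the rule. One parse per string.

Unambiguous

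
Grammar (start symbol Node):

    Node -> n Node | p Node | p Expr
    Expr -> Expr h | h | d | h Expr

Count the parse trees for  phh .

Parse trees for phh:
  [Node p [Expr [Expr h] h]]
  [Node p [Expr h [Expr h]]]

2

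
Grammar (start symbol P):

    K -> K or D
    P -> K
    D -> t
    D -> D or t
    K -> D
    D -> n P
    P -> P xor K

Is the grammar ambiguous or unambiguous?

Witness: t or t

Derivation 1: P ⇒ K ⇒ K or D ⇒ D or D ⇒ t or D ⇒ t or t
Derivation 2: P ⇒ K ⇒ D ⇒ D or t ⇒ t or t

Two distinct leftmost derivations for the same string.

Ambiguous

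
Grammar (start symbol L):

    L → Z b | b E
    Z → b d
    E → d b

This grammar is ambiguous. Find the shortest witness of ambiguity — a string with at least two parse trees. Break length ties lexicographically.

b d b

length 3: b d b has 2 parse trees

Two derivations of b d b:
  L ⇒ Z b ⇒ b d b
  L ⇒ b E ⇒ b d b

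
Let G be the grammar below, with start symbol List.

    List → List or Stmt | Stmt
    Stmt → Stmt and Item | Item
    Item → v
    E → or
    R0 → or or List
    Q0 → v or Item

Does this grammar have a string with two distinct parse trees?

Unambiguous

Only List, Stmt, Item are reachable from List; ignoring the rest: This is a standard precedence ladder (List over Stmt over Item), with each level left-recursive on its own operator ('or' at List, 'and' at Stmt). That structure is LR(1), hence unambiguous.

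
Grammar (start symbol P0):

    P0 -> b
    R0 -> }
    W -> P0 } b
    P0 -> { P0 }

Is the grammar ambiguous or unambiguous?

(R0, W are unreachable from P0, so their rules don't affect L(P0).) Each string is a nest of matched brackets around a single atom. An opening bracket forces the recursive rule; an atom forces the base rule.

Unambiguous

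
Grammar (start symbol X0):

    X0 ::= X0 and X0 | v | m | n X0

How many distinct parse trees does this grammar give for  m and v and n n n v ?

Parse trees for m and v and n n n v:
  [X0 [X0 m] and [X0 [X0 v] and [X0 n [X0 n [X0 n [X0 v]]]]]]
  [X0 [X0 [X0 m] and [X0 v]] and [X0 n [X0 n [X0 n [X0 v]]]]]

2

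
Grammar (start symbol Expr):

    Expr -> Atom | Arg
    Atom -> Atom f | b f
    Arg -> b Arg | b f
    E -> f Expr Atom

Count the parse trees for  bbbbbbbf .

1

Parse trees for bbbbbbbf:
  [Expr [Arg b [Arg b [Arg b [Arg b [Arg b [Arg b [Arg b f]]]]]]]]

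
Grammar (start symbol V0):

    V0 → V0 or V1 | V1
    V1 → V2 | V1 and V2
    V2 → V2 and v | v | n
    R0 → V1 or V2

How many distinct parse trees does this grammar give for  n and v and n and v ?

Parse trees for n and v and n and v:
  [V0 [V1 [V1 [V2 [V2 n] and v]] and [V2 [V2 n] and v]]]
  [V0 [V1 [V1 [V1 [V2 n]] and [V2 v]] and [V2 [V2 n] and v]]]
  [V0 [V1 [V1 [V1 [V2 [V2 n] and v]] and [V2 n]] and [V2 v]]]
  [V0 [V1 [V1 [V1 [V1 [V2 n]] and [V2 v]] and [V2 n]] and [V2 v]]]

4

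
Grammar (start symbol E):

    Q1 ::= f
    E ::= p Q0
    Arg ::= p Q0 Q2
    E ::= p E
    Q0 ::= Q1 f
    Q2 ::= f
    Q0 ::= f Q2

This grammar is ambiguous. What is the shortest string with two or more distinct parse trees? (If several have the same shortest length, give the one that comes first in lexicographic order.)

p f f

length 3: p f f has 2 parse trees

Two derivations of p f f:
  E ⇒ p Q0 ⇒ p Q1 f ⇒ p f f
  E ⇒ p Q0 ⇒ p f Q2 ⇒ p f f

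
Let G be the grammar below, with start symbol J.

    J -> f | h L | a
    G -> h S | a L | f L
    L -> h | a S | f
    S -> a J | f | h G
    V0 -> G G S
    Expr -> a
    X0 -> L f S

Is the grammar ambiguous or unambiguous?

(V0, Expr, X0 are unreachable from J, so their rules don't affect L(J).) Restricted to the reachable nonterminals, every rule has the form A → t or A → t B, and no two rules for the same A share a first terminal. The grammar encodes a DFA — one run per string.

Unambiguous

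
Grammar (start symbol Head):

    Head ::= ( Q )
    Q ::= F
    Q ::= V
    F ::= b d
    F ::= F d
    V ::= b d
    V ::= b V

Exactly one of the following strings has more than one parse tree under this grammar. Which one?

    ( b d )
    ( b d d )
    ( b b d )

( b d ): 2 trees
( b d d ): 1 tree
( b b d ): 1 tree

( b d )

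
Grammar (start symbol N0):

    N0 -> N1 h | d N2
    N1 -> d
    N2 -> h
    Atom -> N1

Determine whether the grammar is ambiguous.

Witness: d h

Derivation 1: N0 ⇒ N1 h ⇒ d h
Derivation 2: N0 ⇒ d N2 ⇒ d h

Two distinct leftmost derivations for the same string.

Ambiguous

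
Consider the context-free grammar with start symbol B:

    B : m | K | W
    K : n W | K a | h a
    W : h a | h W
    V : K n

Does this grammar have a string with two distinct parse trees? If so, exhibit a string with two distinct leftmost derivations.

Ambiguous

Witness: h a

Derivation 1: B ⇒ K ⇒ h a
Derivation 2: B ⇒ W ⇒ h a

Two distinct leftmost derivations for the same string.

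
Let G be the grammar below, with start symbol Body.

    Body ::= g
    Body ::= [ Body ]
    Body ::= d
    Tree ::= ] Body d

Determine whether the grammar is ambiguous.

Unambiguous

Only Body is reachable from Body; ignoring the rest: L(Body) is { openⁿ atom closeⁿ : n ≥ 0 }. The bracket depth fixes n, and the derivation is forced at every step.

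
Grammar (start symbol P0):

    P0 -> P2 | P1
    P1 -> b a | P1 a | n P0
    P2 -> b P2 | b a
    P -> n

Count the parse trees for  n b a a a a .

Parse trees for n b a a a a:
  [P0 [P1 [P1 [P1 [P1 n [P0 [P2 b a]]] a] a] a]]
  [P0 [P1 [P1 [P1 [P1 n [P0 [P1 b a]]] a] a] a]]
  [P0 [P1 [P1 [P1 n [P0 [P1 [P1 b a] a]]] a] a]]
  [P0 [P1 [P1 n [P0 [P1 [P1 [P1 b a] a] a]]] a]]
  [P0 [P1 n [P0 [P1 [P1 [P1 [P1 b a] a] a] a]]]]

5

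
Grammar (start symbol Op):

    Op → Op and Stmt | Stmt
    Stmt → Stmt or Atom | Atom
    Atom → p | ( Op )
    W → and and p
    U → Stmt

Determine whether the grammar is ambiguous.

Unambiguous

Only Op, Stmt, Atom are reachable from Op; ignoring the rest: Op → Op and Stmt | Stmt  ;  Stmt → Stmt or Atom | Atom  — a left-associative chain with Atom at the bottom. Each string factors uniquely by precedence.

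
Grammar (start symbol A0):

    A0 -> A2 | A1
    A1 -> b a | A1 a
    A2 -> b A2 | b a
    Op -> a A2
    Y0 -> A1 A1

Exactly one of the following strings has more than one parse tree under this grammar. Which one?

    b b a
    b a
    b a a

b a

b b a: 1 tree
b a: 2 trees
b a a: 1 tree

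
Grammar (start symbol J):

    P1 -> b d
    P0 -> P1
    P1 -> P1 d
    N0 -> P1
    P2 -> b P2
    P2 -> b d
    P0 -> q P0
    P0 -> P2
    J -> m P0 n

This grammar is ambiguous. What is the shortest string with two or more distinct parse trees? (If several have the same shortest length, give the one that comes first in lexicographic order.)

length 4: m b d n has 2 parse trees

Two derivations of m b d n:
  J ⇒ m P0 n ⇒ m P1 n ⇒ m b d n
  J ⇒ m P0 n ⇒ m P2 n ⇒ m b d n

m b d n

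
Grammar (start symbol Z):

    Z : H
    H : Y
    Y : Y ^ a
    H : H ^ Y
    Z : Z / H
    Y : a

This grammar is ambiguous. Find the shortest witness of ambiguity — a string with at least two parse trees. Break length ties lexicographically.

length 1: no string has ≥2 trees
length 3: a ^ a has 2 parse trees

Two derivations of a ^ a:
  Z ⇒ H ⇒ Y ⇒ Y ^ a ⇒ a ^ a
  Z ⇒ H ⇒ H ^ Y ⇒ Y ^ Y ⇒ a ^ Y ⇒ a ^ a

a ^ a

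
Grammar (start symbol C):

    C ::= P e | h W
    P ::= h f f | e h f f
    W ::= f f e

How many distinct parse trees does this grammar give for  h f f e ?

2

Parse trees for h f f e:
  [C [P h f f] e]
  [C h [W f f e]]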